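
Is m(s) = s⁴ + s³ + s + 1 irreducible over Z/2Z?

No

Check for roots in Z/2Z: m(0) = 1; m(1) = 0 → root.
m(1) = 0, so (s − 1) divides m(s); m is reducible.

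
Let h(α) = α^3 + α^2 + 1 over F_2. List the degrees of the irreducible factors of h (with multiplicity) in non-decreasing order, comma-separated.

3

Roots in F_2: h(0) = 1; h(1) = 1.
Complete factorization: h(α) = (α^3 + α^2 + 1).
Factor degrees with multiplicity: 3 = 3.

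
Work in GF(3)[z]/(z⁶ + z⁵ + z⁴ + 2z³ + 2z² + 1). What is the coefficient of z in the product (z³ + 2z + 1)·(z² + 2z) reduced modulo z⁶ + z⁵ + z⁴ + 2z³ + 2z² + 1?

2

Multiply in GF(3)[z]: (z³ + 2z + 1)·(z² + 2z) = z⁵ + 2z⁴ + 2z³ + 2z² + 2z.
Reduced: z⁵ + 2z⁴ + 2z³ + 2z² + 2z.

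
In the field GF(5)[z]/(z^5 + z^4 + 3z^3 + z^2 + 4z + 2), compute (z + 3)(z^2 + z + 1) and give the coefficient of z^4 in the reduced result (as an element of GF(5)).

0

Multiply in GF(5)[z]: (z + 3)·(z^2 + z + 1) = z^3 + 4z^2 + 4z + 3.
Reduced: z^3 + 4z^2 + 4z + 3.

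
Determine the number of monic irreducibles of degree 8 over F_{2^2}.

The number of monic irreducibles of degree 8 over GF(4) is (1/8)·Σ_{d∣8} μ(8/d) 4^d.
Divisors of 8: 1, 2, 4, 8; μ(8/d) for each: 0, 0, -1, 1.
Σ = − 4^4 + 4^8 = 65280.
N = 65280/8 = 8160.

8160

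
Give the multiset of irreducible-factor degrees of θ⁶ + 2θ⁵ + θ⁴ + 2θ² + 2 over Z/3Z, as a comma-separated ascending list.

6

Write h(θ) = θ⁶ + 2θ⁵ + θ⁴ + 2θ² + 2.
Roots in Z/3Z: h(0) = 2; h(1) = 2; h(2) = 1.
Complete factorization: h(θ) = (θ⁶ + 2θ⁵ + θ⁴ + 2θ² + 2).
Factor degrees with multiplicity: 6 = 6.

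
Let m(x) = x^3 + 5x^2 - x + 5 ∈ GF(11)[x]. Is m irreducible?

Yes

Check each element of GF(11) for a root: m(0)=5, m(1)=10, m(2)=9, m(3)=8, m(4)=2, m(5)=8, m(6)=10, m(7)=3, m(8)=4, m(9)=8, m(10)=10.
No roots. A degree-3 polynomial over a field with no linear factor is irreducible.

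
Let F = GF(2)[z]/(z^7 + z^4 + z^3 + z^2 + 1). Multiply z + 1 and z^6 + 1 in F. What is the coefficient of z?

Multiply in GF(2)[z]: (z + 1)·(z^6 + 1) = z^7 + z^6 + z + 1.
Reduce using z^7 ≡ z^4 + z^3 + z^2 + 1 (mod z^7 + z^4 + z^3 + z^2 + 1).
Reduced: z^6 + z^4 + z^3 + z^2 + z.

1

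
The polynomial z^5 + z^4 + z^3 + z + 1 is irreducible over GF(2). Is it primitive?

Write f(z) = z^5 + z^4 + z^3 + z + 1.
|GF(2^5)^×| = 2^5 − 1 = 31. Prime factorization: 31 = 31.
f is primitive ⇔ z has order 31 in GF(2)[z]/(f), i.e. z^(31/q) ≠ 1 for each prime q | 31.
z^(1) mod f = z.
None equal 1, so z has full order 31; f is primitive.

Yes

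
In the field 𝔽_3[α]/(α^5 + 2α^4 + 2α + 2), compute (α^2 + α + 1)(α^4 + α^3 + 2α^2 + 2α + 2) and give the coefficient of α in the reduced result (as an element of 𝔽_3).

Multiply in 𝔽_3[α]: (α^2 + α + 1)·(α^4 + α^3 + 2α^2 + 2α + 2) = α^6 + 2α^5 + α^4 + 2α^3 + α + 2.
Reduce using α^5 ≡ α^4 + α + 1 (mod α^5 + 2α^4 + 2α + 2).
Reduced: α^4 + 2α^3 + α^2 + 2α + 2.

2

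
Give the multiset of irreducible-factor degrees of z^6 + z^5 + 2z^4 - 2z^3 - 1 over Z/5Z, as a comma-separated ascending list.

2, 2, 2

Write h(z) = z^6 + z^5 + 2z^4 - 2z^3 - 1.
Roots in Z/5Z: h(0) = 4; h(1) = 1; h(2) = 1; h(3) = 4; h(4) = 3.
Complete factorization: h(z) = (z^2 - 2)·(z^2 + 2z - 1)·(z^2 - z + 2).
Factor degrees with multiplicity: 2 + 2 + 2 = 6.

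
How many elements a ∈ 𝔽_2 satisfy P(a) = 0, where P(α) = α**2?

Evaluate at each of the 2 elements of 𝔽_2:
P(0) = 0 → root; P(1) = 1.
Roots: {0}.

1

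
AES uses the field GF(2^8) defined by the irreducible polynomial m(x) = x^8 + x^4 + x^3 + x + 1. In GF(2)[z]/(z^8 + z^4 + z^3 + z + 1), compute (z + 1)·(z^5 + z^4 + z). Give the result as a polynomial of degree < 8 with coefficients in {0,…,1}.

z^6 + z^4 + z^2 + z

Multiply in GF(2)[z]: (z + 1)·(z^5 + z^4 + z) = z^6 + z^4 + z^2 + z.
Reduced: z^6 + z^4 + z^2 + z.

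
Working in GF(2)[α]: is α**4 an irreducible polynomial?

No

Write g(α) = α**4.
Check for roots in GF(2): g(0) = 0 → root; g(1) = 1.
g(0) = 0, so (α) divides g(α); g is reducible.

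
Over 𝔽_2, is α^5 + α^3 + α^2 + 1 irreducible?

Write g(α) = α^5 + α^3 + α^2 + 1.
Check for roots in 𝔽_2: g(0) = 1; g(1) = 0 → root.
g(1) = 0, so (α − 1) divides g(α); g is reducible.

No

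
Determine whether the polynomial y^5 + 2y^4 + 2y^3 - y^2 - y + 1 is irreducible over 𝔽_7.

No

Write f(y) = y^5 + 2y^4 + 2y^3 - y^2 - y + 1.
Check for roots in 𝔽_7: f(0) = 1; f(1) = 4; f(2) = 5; f(3) = 0 → root; f(4) = 0 → root; f(5) = 4; f(6) = 0 → root.
f(3) = 0, so (y − 3) divides f(y); f is reducible.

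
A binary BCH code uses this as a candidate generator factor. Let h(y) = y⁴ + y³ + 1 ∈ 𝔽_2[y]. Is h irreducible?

Yes

Check for roots in 𝔽_2: h(0) = 1; h(1) = 1.
No roots, so no linear factors.
Monic irreducibles of degree 2 over GF(2): y² + y + 1.
None of them divide h (all give nonzero remainder).
No irreducible factor of degree ≤ 2 exists, so h is irreducible over GF(2).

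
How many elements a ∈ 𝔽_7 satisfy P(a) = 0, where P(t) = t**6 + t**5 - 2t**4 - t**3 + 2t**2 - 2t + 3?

3

Evaluate at each of the 7 elements of 𝔽_7:
P(0) = 3; P(1) = 2; P(2) = 0 → root; P(3) = 0 → root; P(4) = 0 → root; P(5) = 2; P(6) = 6.
Roots: {2, 3, 4}.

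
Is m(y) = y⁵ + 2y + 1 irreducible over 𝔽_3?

Yes

Check for roots in 𝔽_3: m(0) = 1; m(1) = 1; m(2) = 1.
No roots, so no linear factors.
Monic irreducibles of degree 2 over GF(3): y² + 1, y² + y + 2, y² + 2y + 2.
None of them divide m (all give nonzero remainder).
No irreducible factor of degree ≤ 2 exists, so m is irreducible over GF(3).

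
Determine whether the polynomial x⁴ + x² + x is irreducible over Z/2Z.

No

Write f(x) = x⁴ + x² + x.
Check for roots in Z/2Z: f(0) = 0 → root; f(1) = 1.
f(0) = 0, so (x) divides f(x); f is reducible.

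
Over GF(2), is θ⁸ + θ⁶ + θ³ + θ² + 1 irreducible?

Yes

Write g(θ) = θ⁸ + θ⁶ + θ³ + θ² + 1.
Check for roots in GF(2): g(0) = 1; g(1) = 1.
No roots, so no linear factors.
Monic irreducibles of degree 2 over GF(2): θ² + θ + 1.
None of them divide g (all give nonzero remainder).
Monic irreducibles of degree 3 over GF(2): θ³ + θ + 1, θ³ + θ² + 1.
None of them divide g (all give nonzero remainder).
Monic irreducibles of degree 4 over GF(2): θ⁴ + θ + 1, θ⁴ + θ³ + 1, θ⁴ + θ³ + θ² + θ + 1.
None of them divide g (all give nonzero remainder).
No irreducible factor of degree ≤ 4 exists, so g is irreducible over GF(2).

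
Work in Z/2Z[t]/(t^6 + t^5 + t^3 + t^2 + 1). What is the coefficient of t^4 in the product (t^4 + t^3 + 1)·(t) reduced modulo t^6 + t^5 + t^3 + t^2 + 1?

Multiply in Z/2Z[t]: (t^4 + t^3 + 1)·(t) = t^5 + t^4 + t.
Reduced: t^5 + t^4 + t.

1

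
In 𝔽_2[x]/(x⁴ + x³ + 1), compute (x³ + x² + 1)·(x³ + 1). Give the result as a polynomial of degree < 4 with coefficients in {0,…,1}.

1

Multiply in 𝔽_2[x]: (x³ + x² + 1)·(x³ + 1) = x⁶ + x⁵ + x² + 1.
Reduce using x⁴ ≡ x³ + 1 (mod x⁴ + x³ + 1).
Reduced: 1.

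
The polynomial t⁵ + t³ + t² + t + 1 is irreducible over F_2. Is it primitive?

Write f(t) = t⁵ + t³ + t² + t + 1.
|GF(2^5)^×| = 2^5 − 1 = 31. Prime factorization: 31 = 31.
f is primitive ⇔ t has order 31 in GF(2)[t]/(f), i.e. t^(31/q) ≠ 1 for each prime q | 31.
t^(1) mod f = t.
None equal 1, so t has full order 31; f is primitive.

Yes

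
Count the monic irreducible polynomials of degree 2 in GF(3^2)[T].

36

The number of monic irreducibles of degree 2 over GF(9) is (1/2)·Σ_{d∣2} μ(2/d) 9^d.
Divisors of 2: 1, 2; μ(2/d) for each: -1, 1.
Σ = − 9^1 + 9^2 = 72.
N = 72/2 = 36.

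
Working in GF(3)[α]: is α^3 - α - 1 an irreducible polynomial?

Write h(α) = α^3 - α - 1.
Check for roots in GF(3): h(0) = 2; h(1) = 2; h(2) = 2.
No roots. A degree-3 polynomial over a field with no linear factor is irreducible.

Yes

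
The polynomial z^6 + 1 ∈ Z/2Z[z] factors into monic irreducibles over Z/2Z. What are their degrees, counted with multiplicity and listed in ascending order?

Write f(z) = z^6 + 1.
Roots in Z/2Z: f(0) = 1; f(1) = 0 → root.
Linear factors from roots: (z + 1).
Complete factorization: f(z) = (z + 1)^2·(z^2 + z + 1)^2.
Factor degrees with multiplicity: 1 + 1 + 2 + 2 = 6.

1, 1, 2, 2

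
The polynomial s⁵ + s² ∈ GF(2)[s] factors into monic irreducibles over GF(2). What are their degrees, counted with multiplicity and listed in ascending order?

Write h(s) = s⁵ + s².
Roots in GF(2): h(0) = 0 → root; h(1) = 0 → root.
Linear factors from roots: (s), (s + 1).
Complete factorization: h(s) = (s + 1)·(s)^2·(s² + s + 1).
Factor degrees with multiplicity: 1 + 1 + 1 + 2 = 5.

1, 1, 1, 2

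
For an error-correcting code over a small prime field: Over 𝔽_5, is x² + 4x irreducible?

Write P(x) = x² + 4x.
Check for roots in 𝔽_5: P(0) = 0 → root; P(1) = 0 → root; P(2) = 2; P(3) = 1; P(4) = 2.
P(0) = 0, so (x) divides P(x); P is reducible.

No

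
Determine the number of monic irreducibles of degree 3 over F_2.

2

x^(2^3) − x is the product of all monic irreducibles of degree dividing 3; Möbius inversion gives N = (1/3) Σ μ(3/d)·2^d.
Divisors of 3: 1, 3; μ(3/d) for each: -1, 1.
Σ = − 2^1 + 2^3 = 6.
N = 6/3 = 2.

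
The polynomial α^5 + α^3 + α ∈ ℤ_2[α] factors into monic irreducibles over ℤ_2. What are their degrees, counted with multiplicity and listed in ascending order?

1, 2, 2

Write h(α) = α^5 + α^3 + α.
Roots in ℤ_2: h(0) = 0 → root; h(1) = 1.
Linear factors from roots: (α).
Complete factorization: h(α) = (α)·(α^2 + α + 1)^2.
Factor degrees with multiplicity: 1 + 2 + 2 = 5.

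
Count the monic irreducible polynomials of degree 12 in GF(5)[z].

By the necklace-counting formula, N_5(12) = (1/12) Σ_{d|12} μ(12/d)·5^d.
Divisors of 12: 1, 2, 3, 4, 6, 12; μ(12/d) for each: 0, 1, 0, -1, -1, 1.
Σ = 5^2 − 5^4 − 5^6 + 5^12 = 244124400.
N = 244124400/12 = 20343700.

20343700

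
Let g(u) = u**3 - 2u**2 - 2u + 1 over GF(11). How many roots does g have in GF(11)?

Evaluate at each of the 11 elements of GF(11):
g(0) = 1; g(1) = 9; g(2) = 8; g(3) = 4; g(4) = 3; g(5) = 0 → root; g(6) = 1; g(7) = 1; g(8) = 6; g(9) = 0 → root; g(10) = 0 → root.
Roots: {5, 9, 10}.

3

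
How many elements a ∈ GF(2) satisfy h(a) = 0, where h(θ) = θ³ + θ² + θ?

1

Evaluate at each of the 2 elements of GF(2):
h(0) = 0 → root; h(1) = 1.
Roots: {0}.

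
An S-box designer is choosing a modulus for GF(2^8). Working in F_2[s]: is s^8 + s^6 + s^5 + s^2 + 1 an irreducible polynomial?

Yes

Write m(s) = s^8 + s^6 + s^5 + s^2 + 1.
Check for roots in F_2: m(0) = 1; m(1) = 1.
No roots, so no linear factors.
Monic irreducibles of degree 2 over GF(2): s^2 + s + 1.
None of them divide m (all give nonzero remainder).
Monic irreducibles of degree 3 over GF(2): s^3 + s + 1, s^3 + s^2 + 1.
None of them divide m (all give nonzero remainder).
Monic irreducibles of degree 4 over GF(2): s^4 + s + 1, s^4 + s^3 + 1, s^4 + s^3 + s^2 + s + 1.
None of them divide m (all give nonzero remainder).
No irreducible factor of degree ≤ 4 exists, so m is irreducible over GF(2).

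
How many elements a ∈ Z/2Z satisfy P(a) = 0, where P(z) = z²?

1

Evaluate at each of the 2 elements of Z/2Z:
P(0) = 0 → root; P(1) = 1.
Roots: {0}.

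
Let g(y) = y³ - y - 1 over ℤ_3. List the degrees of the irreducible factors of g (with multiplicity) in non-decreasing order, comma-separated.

3

Roots in ℤ_3: g(0) = 2; g(1) = 2; g(2) = 2.
Complete factorization: g(y) = (y³ - y - 1).
Factor degrees with multiplicity: 3 = 3.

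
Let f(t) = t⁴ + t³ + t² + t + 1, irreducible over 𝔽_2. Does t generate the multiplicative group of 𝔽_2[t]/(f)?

|GF(2^4)^×| = 2^4 − 1 = 15. Prime factorization: 15 = 3·5.
f is primitive ⇔ t has order 15 in GF(2)[t]/(f), i.e. t^(15/q) ≠ 1 for each prime q | 15.
t^(5) mod f = 1
t^(3) mod f = t³.
Since t^(5) = 1, the order of t divides 5 < 15; not primitive.

No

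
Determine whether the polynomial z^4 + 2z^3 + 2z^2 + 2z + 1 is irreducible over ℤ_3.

No

Write P(z) = z^4 + 2z^3 + 2z^2 + 2z + 1.
Check for roots in ℤ_3: P(0) = 1; P(1) = 2; P(2) = 0 → root.
P(2) = 0, so (z − 2) divides P(z); P is reducible.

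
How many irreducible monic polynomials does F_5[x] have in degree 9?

The number of monic irreducibles of degree 9 over GF(5) is (1/9)·Σ_{d∣9} μ(9/d) 5^d.
Divisors of 9: 1, 3, 9; μ(9/d) for each: 0, -1, 1.
Σ = − 5^3 + 5^9 = 1953000.
N = 1953000/9 = 217000.

217000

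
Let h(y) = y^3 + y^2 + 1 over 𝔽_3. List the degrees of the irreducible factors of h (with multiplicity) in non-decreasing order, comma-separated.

Roots in 𝔽_3: h(0) = 1; h(1) = 0 → root; h(2) = 1.
Linear factors from roots: (y - 1).
Complete factorization: h(y) = (y - 1)·(y^2 - y - 1).
Factor degrees with multiplicity: 1 + 2 = 3.

1, 2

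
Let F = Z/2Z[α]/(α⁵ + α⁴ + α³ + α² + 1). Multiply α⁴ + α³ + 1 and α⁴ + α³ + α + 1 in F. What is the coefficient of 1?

1

Multiply in Z/2Z[α]: (α⁴ + α³ + 1)·(α⁴ + α³ + α + 1) = α⁸ + α⁶ + α⁵ + α⁴ + α + 1.
Reduce using α⁵ ≡ α⁴ + α³ + α² + 1 (mod α⁵ + α⁴ + α³ + α² + 1).
Reduced: α⁴ + α² + 1.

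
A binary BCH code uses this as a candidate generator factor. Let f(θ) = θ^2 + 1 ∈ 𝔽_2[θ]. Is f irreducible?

Check for roots in 𝔽_2: f(0) = 1; f(1) = 0 → root.
f(1) = 0, so (θ − 1) divides f(θ); f is reducible.

No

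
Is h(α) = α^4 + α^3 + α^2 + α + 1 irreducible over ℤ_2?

Check for roots in ℤ_2: h(0) = 1; h(1) = 1.
No roots, so no linear factors.
Monic irreducibles of degree 2 over GF(2): α^2 + α + 1.
None of them divide h (all give nonzero remainder).
No irreducible factor of degree ≤ 2 exists, so h is irreducible over GF(2).

Yes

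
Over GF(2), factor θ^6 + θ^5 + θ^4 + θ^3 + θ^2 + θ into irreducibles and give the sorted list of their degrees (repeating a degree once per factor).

Write f(θ) = θ^6 + θ^5 + θ^4 + θ^3 + θ^2 + θ.
Roots in GF(2): f(0) = 0 → root; f(1) = 0 → root.
Linear factors from roots: (θ), (θ + 1).
Complete factorization: f(θ) = (θ)·(θ + 1)·(θ^2 + θ + 1)^2.
Factor degrees with multiplicity: 1 + 1 + 2 + 2 = 6.

1, 1, 2, 2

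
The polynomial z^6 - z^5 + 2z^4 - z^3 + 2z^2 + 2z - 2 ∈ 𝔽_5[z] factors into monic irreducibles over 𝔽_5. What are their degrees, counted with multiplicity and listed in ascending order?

Write f(z) = z^6 - z^5 + 2z^4 - z^3 + 2z^2 + 2z - 2.
Roots in 𝔽_5: f(0) = 3; f(1) = 3; f(2) = 1; f(3) = 3; f(4) = 3.
Complete factorization: f(z) = (z^6 - z^5 + 2z^4 - z^3 + 2z^2 + 2z - 2).
Factor degrees with multiplicity: 6 = 6.

6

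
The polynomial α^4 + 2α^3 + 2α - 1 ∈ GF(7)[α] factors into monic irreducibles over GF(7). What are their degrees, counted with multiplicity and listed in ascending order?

Write f(α) = α^4 + 2α^3 + 2α - 1.
Linear factors from roots: (α - 2), (α - 3).
Complete factorization: f(α) = (α - 3)·(α - 2)·(α^2 + 1).
Factor degrees with multiplicity: 1 + 1 + 2 = 4.

1, 1, 2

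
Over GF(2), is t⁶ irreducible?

No

Write h(t) = t⁶.
Check for roots in GF(2): h(0) = 0 → root; h(1) = 1.
h(0) = 0, so (t) divides h(t); h is reducible.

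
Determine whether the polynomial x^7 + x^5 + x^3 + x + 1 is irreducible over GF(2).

Yes

Write h(x) = x^7 + x^5 + x^3 + x + 1.
Check for roots in GF(2): h(0) = 1; h(1) = 1.
No roots, so no linear factors.
Monic irreducibles of degree 2 over GF(2): x^2 + x + 1.
None of them divide h (all give nonzero remainder).
Monic irreducibles of degree 3 over GF(2): x^3 + x + 1, x^3 + x^2 + 1.
None of them divide h (all give nonzero remainder).
No irreducible factor of degree ≤ 3 exists, so h is irreducible over GF(2).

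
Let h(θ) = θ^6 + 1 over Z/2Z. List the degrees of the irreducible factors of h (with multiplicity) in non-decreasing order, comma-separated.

1, 1, 2, 2

Roots in Z/2Z: h(0) = 1; h(1) = 0 → root.
Linear factors from roots: (θ + 1).
Complete factorization: h(θ) = (θ + 1)^2·(θ^2 + θ + 1)^2.
Factor degrees with multiplicity: 1 + 1 + 2 + 2 = 6.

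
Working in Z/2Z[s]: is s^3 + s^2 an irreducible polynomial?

No

Write m(s) = s^3 + s^2.
Check for roots in Z/2Z: m(0) = 0 → root; m(1) = 0 → root.
m(0) = 0, so (s) divides m(s); m is reducible.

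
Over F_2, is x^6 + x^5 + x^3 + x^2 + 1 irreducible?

Yes

Write h(x) = x^6 + x^5 + x^3 + x^2 + 1.
Check for roots in F_2: h(0) = 1; h(1) = 1.
No roots, so no linear factors.
Monic irreducibles of degree 2 over GF(2): x^2 + x + 1.
None of them divide h (all give nonzero remainder).
Monic irreducibles of degree 3 over GF(2): x^3 + x + 1, x^3 + x^2 + 1.
None of them divide h (all give nonzero remainder).
No irreducible factor of degree ≤ 3 exists, so h is irreducible over GF(2).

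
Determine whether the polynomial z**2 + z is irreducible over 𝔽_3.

Write m(z) = z**2 + z.
Check for roots in 𝔽_3: m(0) = 0 → root; m(1) = 2; m(2) = 0 → root.
m(0) = 0, so (z) divides m(z); m is reducible.

No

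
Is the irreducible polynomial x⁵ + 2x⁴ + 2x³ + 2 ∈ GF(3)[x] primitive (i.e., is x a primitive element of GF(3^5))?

No

Write f(x) = x⁵ + 2x⁴ + 2x³ + 2.
|GF(3^5)^×| = 3^5 − 1 = 242. Prime factorization: 242 = 2·11^2.
f is primitive ⇔ x has order 242 in GF(3)[x]/(f), i.e. x^(242/q) ≠ 1 for each prime q | 242.
x^(121) mod f = 1
x^(22) mod f = x⁴ + x² + x + 2.
Since x^(121) = 1, the order of x divides 121 < 242; not primitive.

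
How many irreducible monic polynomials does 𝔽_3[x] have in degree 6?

116

The number of monic irreducibles of degree 6 over GF(3) is (1/6)·Σ_{d∣6} μ(6/d) 3^d.
Divisors of 6: 1, 2, 3, 6; μ(6/d) for each: 1, -1, -1, 1.
Σ = 3^1 − 3^2 − 3^3 + 3^6 = 696.
N = 696/6 = 116.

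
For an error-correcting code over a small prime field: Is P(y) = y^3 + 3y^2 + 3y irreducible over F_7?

Check for roots in F_7: P(0) = 0 → root; P(1) = 0 → root; P(2) = 5; P(3) = 0 → root; P(4) = 5; P(5) = 5; P(6) = 6.
P(0) = 0, so (y) divides P(y); P is reducible.

No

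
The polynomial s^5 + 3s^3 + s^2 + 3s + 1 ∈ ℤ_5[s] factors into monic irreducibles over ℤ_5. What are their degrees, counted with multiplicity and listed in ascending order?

1, 1, 3

Write f(s) = s^5 + 3s^3 + s^2 + 3s + 1.
Roots in ℤ_5: f(0) = 1; f(1) = 4; f(2) = 2; f(3) = 3; f(4) = 0 → root.
Linear factors from roots: (s + 1).
Complete factorization: f(s) = (s + 1)^2·(s^3 + 3s^2 + s + 1).
Factor degrees with multiplicity: 1 + 1 + 3 = 5.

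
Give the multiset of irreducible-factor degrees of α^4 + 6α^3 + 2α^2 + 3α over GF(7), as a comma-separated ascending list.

1, 3

Write h(α) = α^4 + 6α^3 + 2α^2 + 3α.
Linear factors from roots: (α).
Complete factorization: h(α) = (α)·(α^3 + 6α^2 + 2α + 3).
Factor degrees with multiplicity: 1 + 3 = 4.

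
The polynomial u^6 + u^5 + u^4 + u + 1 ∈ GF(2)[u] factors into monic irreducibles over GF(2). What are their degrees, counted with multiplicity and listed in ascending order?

Write g(u) = u^6 + u^5 + u^4 + u + 1.
Roots in GF(2): g(0) = 1; g(1) = 1.
Complete factorization: g(u) = (u^6 + u^5 + u^4 + u + 1).
Factor degrees with multiplicity: 6 = 6.

6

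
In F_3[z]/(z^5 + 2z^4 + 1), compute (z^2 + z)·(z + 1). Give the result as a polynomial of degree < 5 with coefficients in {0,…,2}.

z^3 + 2z^2 + z

Multiply in F_3[z]: (z^2 + z)·(z + 1) = z^3 + 2z^2 + z.
Reduced: z^3 + 2z^2 + z.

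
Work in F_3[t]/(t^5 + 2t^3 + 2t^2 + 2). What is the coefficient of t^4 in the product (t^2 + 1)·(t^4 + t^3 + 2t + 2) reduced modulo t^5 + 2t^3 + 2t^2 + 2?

Multiply in F_3[t]: (t^2 + 1)·(t^4 + t^3 + 2t + 2) = t^6 + t^5 + t^4 + 2t^2 + 2t + 2.
Reduce using t^5 ≡ t^3 + t^2 + 1 (mod t^5 + 2t^3 + 2t^2 + 2).
Reduced: 2t^4 + 2t^3.

2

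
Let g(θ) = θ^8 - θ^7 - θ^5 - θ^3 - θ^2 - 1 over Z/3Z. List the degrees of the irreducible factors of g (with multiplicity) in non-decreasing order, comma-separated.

8

Roots in Z/3Z: g(0) = 2; g(1) = 2; g(2) = 2.
Complete factorization: g(θ) = (θ^8 - θ^7 - θ^5 - θ^3 - θ^2 - 1).
Factor degrees with multiplicity: 8 = 8.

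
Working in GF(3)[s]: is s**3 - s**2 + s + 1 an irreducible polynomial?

Write f(s) = s**3 - s**2 + s + 1.
Check for roots in GF(3): f(0) = 1; f(1) = 2; f(2) = 1.
No roots. A degree-3 polynomial over a field with no linear factor is irreducible.

Yes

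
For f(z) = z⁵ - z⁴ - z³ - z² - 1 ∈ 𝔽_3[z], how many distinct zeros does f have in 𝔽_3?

Evaluate at each of the 3 elements of 𝔽_3:
f(0) = 2; f(1) = 0 → root; f(2) = 0 → root.
Roots: {1, 2}.

2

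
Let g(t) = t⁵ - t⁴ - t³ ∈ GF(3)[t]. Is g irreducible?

No

Check for roots in GF(3): g(0) = 0 → root; g(1) = 2; g(2) = 2.
g(0) = 0, so (t) divides g(t); g is reducible.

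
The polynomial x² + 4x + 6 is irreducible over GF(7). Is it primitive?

Write f(x) = x² + 4x + 6.
|GF(7^2)^×| = 7^2 − 1 = 48. Prime factorization: 48 = 2^4·3.
f is primitive ⇔ x has order 48 in GF(7)[x]/(f), i.e. x^(48/q) ≠ 1 for each prime q | 48.
x^(24) mod f = 6.
x^(16) mod f = 1
Since x^(16) = 1, the order of x divides 16 < 48; not primitive.

No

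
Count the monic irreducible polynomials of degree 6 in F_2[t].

9

Gauss's count: N_{2}(6) = (1/6) Σ_{d|6} μ(6/d)·2^d.
Divisors of 6: 1, 2, 3, 6; μ(6/d) for each: 1, -1, -1, 1.
Σ = 2^1 − 2^2 − 2^3 + 2^6 = 54.
N = 54/6 = 9.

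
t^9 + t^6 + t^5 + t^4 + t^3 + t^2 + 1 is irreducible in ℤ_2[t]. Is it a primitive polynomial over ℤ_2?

Yes

Write f(t) = t^9 + t^6 + t^5 + t^4 + t^3 + t^2 + 1.
|GF(2^9)^×| = 2^9 − 1 = 511. Prime factorization: 511 = 7·73.
f is primitive ⇔ t has order 511 in GF(2)[t]/(f), i.e. t^(511/q) ≠ 1 for each prime q | 511.
t^(73) mod f = t^7 + t^6 + t^5 + t^2 + 1.
t^(7) mod f = t^7.
None equal 1, so t has full order 511; f is primitive.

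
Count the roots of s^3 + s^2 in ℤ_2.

Write g(s) = s^3 + s^2.
Evaluate at each of the 2 elements of ℤ_2:
g(0) = 0 → root; g(1) = 0 → root.
Roots: {0, 1}.

2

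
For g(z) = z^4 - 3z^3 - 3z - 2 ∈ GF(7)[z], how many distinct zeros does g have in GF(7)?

1

Evaluate at each of the 7 elements of GF(7):
g(0) = 5; g(1) = 0 → root; g(2) = 5; g(3) = 3; g(4) = 1; g(5) = 2; g(6) = 5.
Roots: {1}.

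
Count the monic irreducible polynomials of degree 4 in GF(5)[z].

150

The number of monic irreducibles of degree 4 over GF(5) is (1/4)·Σ_{d∣4} μ(4/d) 5^d.
Divisors of 4: 1, 2, 4; μ(4/d) for each: 0, -1, 1.
Σ = − 5^2 + 5^4 = 600.
N = 600/4 = 150.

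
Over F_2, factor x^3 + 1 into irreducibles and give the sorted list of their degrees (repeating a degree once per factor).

Write g(x) = x^3 + 1.
Roots in F_2: g(0) = 1; g(1) = 0 → root.
Linear factors from roots: (x + 1).
Complete factorization: g(x) = (x + 1)·(x^2 + x + 1).
Factor degrees with multiplicity: 1 + 2 = 3.

1, 2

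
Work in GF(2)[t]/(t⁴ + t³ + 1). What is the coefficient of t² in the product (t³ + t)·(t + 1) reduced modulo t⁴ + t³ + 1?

Multiply in GF(2)[t]: (t³ + t)·(t + 1) = t⁴ + t³ + t² + t.
Reduce using t⁴ ≡ t³ + 1 (mod t⁴ + t³ + 1).
Reduced: t² + t + 1.

1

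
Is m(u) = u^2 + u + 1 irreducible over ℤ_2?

Check for roots in ℤ_2: m(0) = 1; m(1) = 1.
No roots. A degree-2 polynomial over a field with no linear factor is irreducible.

Yes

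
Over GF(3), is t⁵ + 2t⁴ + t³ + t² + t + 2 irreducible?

Yes

Write P(t) = t⁵ + 2t⁴ + t³ + t² + t + 2.
Check for roots in GF(3): P(0) = 2; P(1) = 2; P(2) = 2.
No roots, so no linear factors.
Monic irreducibles of degree 2 over GF(3): t² + 1, t² + t + 2, t² + 2t + 2.
None of them divide P (all give nonzero remainder).
No irreducible factor of degree ≤ 2 exists, so P is irreducible over GF(3).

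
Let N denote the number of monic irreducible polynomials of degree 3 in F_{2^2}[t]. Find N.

20

By the necklace-counting formula, N_4(3) = (1/3) Σ_{d|3} μ(3/d)·4^d.
Divisors of 3: 1, 3; μ(3/d) for each: -1, 1.
Σ = − 4^1 + 4^3 = 60.
N = 60/3 = 20.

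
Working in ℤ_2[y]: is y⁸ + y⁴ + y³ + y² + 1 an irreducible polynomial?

Write P(y) = y⁸ + y⁴ + y³ + y² + 1.
Check for roots in ℤ_2: P(0) = 1; P(1) = 1.
No roots, so no linear factors.
Monic irreducibles of degree 2 over GF(2): y² + y + 1.
None of them divide P (all give nonzero remainder).
Monic irreducibles of degree 3 over GF(2): y³ + y + 1, y³ + y² + 1.
None of them divide P (all give nonzero remainder).
Monic irreducibles of degree 4 over GF(2): y⁴ + y + 1, y⁴ + y³ + 1, y⁴ + y³ + y² + y + 1.
None of them divide P (all give nonzero remainder).
No irreducible factor of degree ≤ 4 exists, so P is irreducible over GF(2).

Yes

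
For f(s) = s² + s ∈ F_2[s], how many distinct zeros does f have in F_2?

2

Evaluate at each of the 2 elements of F_2:
f(0) = 0 → root; f(1) = 0 → root.
Roots: {0, 1}.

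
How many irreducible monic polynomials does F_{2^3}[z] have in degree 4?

Gauss's count: N_{8}(4) = (1/4) Σ_{d|4} μ(4/d)·8^d.
Divisors of 4: 1, 2, 4; μ(4/d) for each: 0, -1, 1.
Σ = − 8^2 + 8^4 = 4032.
N = 4032/4 = 1008.

1008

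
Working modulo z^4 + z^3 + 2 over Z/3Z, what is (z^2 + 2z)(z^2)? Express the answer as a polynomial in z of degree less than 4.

Multiply in Z/3Z[z]: (z^2 + 2z)·(z^2) = z^4 + 2z^3.
Reduce using z^4 ≡ 2z^3 + 1 (mod z^4 + z^3 + 2).
Reduced: z^3 + 1.

z^3 + 1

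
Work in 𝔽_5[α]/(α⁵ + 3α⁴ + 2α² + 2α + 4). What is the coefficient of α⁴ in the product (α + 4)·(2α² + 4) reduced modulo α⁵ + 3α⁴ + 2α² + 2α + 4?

Multiply in 𝔽_5[α]: (α + 4)·(2α² + 4) = 2α³ + 3α² + 4α + 1.
Reduced: 2α³ + 3α² + 4α + 1.

0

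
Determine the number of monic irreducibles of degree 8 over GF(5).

By the necklace-counting formula, N_5(8) = (1/8) Σ_{d|8} μ(8/d)·5^d.
Divisors of 8: 1, 2, 4, 8; μ(8/d) for each: 0, 0, -1, 1.
Σ = − 5^4 + 5^8 = 390000.
N = 390000/8 = 48750.

48750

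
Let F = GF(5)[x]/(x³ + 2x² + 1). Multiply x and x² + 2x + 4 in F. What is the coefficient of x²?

0

Multiply in GF(5)[x]: (x)·(x² + 2x + 4) = x³ + 2x² + 4x.
Reduce using x³ ≡ 3x² + 4 (mod x³ + 2x² + 1).
Reduced: 4x + 4.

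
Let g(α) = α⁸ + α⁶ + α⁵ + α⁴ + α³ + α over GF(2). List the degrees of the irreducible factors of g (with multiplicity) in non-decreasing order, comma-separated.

Roots in GF(2): g(0) = 0 → root; g(1) = 0 → root.
Linear factors from roots: (α), (α + 1).
Complete factorization: g(α) = (α)·(α + 1)·(α² + α + 1)^3.
Factor degrees with multiplicity: 1 + 1 + 2 + 2 + 2 = 8.

1, 1, 2, 2, 2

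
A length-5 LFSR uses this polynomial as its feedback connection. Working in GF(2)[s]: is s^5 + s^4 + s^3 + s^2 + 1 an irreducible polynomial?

Write P(s) = s^5 + s^4 + s^3 + s^2 + 1.
Check for roots in GF(2): P(0) = 1; P(1) = 1.
No roots, so no linear factors.
Monic irreducibles of degree 2 over GF(2): s^2 + s + 1.
None of them divide P (all give nonzero remainder).
No irreducible factor of degree ≤ 2 exists, so P is irreducible over GF(2).

Yes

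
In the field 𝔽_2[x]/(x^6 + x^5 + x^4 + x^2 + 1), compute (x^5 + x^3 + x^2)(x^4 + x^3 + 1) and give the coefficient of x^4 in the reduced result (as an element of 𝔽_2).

0

Multiply in 𝔽_2[x]: (x^5 + x^3 + x^2)·(x^4 + x^3 + 1) = x^9 + x^8 + x^7 + x^3 + x^2.
Reduce using x^6 ≡ x^5 + x^4 + x^2 + 1 (mod x^6 + x^5 + x^4 + x^2 + 1).
Reduced: x^5 + x^2.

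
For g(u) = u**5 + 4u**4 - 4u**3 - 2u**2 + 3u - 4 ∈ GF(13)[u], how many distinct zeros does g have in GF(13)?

Evaluate at each of the 13 elements of GF(13):
g(0) = 9; g(1) = 11; g(2) = 6; g(3) = 4; g(4) = 0 → root; g(5) = 3; g(6) = 0 → root; g(7) = 11; g(8) = 1; g(9) = 0 → root; g(10) = 2; g(11) = 7; g(12) = 11.
Roots: {4, 6, 9}.

3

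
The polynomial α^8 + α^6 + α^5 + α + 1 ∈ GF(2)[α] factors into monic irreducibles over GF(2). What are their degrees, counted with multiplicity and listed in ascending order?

Write f(α) = α^8 + α^6 + α^5 + α + 1.
Roots in GF(2): f(0) = 1; f(1) = 1.
Complete factorization: f(α) = (α^8 + α^6 + α^5 + α + 1).
Factor degrees with multiplicity: 8 = 8.

8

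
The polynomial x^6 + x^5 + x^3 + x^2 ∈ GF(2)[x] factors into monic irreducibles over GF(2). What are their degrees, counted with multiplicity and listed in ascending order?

Write g(x) = x^6 + x^5 + x^3 + x^2.
Roots in GF(2): g(0) = 0 → root; g(1) = 0 → root.
Linear factors from roots: (x), (x + 1).
Complete factorization: g(x) = (x)^2·(x + 1)^2·(x^2 + x + 1).
Factor degrees with multiplicity: 1 + 1 + 1 + 1 + 2 = 6.

1, 1, 1, 1, 2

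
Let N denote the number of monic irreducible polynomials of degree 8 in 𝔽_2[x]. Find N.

By the necklace-counting formula, N_2(8) = (1/8) Σ_{d|8} μ(8/d)·2^d.
Divisors of 8: 1, 2, 4, 8; μ(8/d) for each: 0, 0, -1, 1.
Σ = − 2^4 + 2^8 = 240.
N = 240/8 = 30.

30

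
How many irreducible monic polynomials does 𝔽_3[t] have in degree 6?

By the necklace-counting formula, N_3(6) = (1/6) Σ_{d|6} μ(6/d)·3^d.
Divisors of 6: 1, 2, 3, 6; μ(6/d) for each: 1, -1, -1, 1.
Σ = 3^1 − 3^2 − 3^3 + 3^6 = 696.
N = 696/6 = 116.

116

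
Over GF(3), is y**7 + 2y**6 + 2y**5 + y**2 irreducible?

Write h(y) = y**7 + 2y**6 + 2y**5 + y**2.
Check for roots in GF(3): h(0) = 0 → root; h(1) = 0 → root; h(2) = 0 → root.
h(0) = 0, so (y) divides h(y); h is reducible.

No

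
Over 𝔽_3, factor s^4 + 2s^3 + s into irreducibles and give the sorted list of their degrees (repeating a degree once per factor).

Write h(s) = s^4 + 2s^3 + s.
Roots in 𝔽_3: h(0) = 0 → root; h(1) = 1; h(2) = 1.
Linear factors from roots: (s).
Complete factorization: h(s) = (s)·(s^3 + 2s^2 + 1).
Factor degrees with multiplicity: 1 + 3 = 4.

1, 3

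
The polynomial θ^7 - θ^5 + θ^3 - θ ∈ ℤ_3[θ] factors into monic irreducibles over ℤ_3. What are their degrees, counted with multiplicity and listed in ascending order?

Write f(θ) = θ^7 - θ^5 + θ^3 - θ.
Roots in ℤ_3: f(0) = 0 → root; f(1) = 0 → root; f(2) = 0 → root.
Linear factors from roots: (θ), (θ - 1), (θ + 1).
Complete factorization: f(θ) = (θ)·(θ + 1)·(θ - 1)·(θ^2 + θ - 1)·(θ^2 - θ - 1).
Factor degrees with multiplicity: 1 + 1 + 1 + 2 + 2 = 7.

1, 1, 1, 2, 2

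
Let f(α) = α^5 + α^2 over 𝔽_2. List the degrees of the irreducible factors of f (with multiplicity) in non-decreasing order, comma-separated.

Roots in 𝔽_2: f(0) = 0 → root; f(1) = 0 → root.
Linear factors from roots: (α), (α + 1).
Complete factorization: f(α) = (α + 1)·(α)^2·(α^2 + α + 1).
Factor degrees with multiplicity: 1 + 1 + 1 + 2 = 5.

1, 1, 1, 2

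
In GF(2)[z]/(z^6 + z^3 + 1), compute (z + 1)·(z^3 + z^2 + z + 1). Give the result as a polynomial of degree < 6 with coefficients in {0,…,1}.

Multiply in GF(2)[z]: (z + 1)·(z^3 + z^2 + z + 1) = z^4 + 1.
Reduced: z^4 + 1.

z^4 + 1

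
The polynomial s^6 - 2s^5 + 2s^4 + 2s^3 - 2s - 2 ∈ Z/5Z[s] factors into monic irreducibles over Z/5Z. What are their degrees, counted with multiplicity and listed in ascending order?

6

Write f(s) = s^6 - 2s^5 + 2s^4 + 2s^3 - 2s - 2.
Roots in Z/5Z: f(0) = 3; f(1) = 4; f(2) = 2; f(3) = 1; f(4) = 3.
Complete factorization: f(s) = (s^6 - 2s^5 + 2s^4 + 2s^3 - 2s - 2).
Factor degrees with multiplicity: 6 = 6.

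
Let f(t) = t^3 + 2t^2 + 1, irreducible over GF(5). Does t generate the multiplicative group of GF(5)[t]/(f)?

No

|GF(5^3)^×| = 5^3 − 1 = 124. Prime factorization: 124 = 2^2·31.
f is primitive ⇔ t has order 124 in GF(5)[t]/(f), i.e. t^(124/q) ≠ 1 for each prime q | 124.
t^(62) mod f = 1
t^(4) mod f = 4t^2 + 4t + 2.
Since t^(62) = 1, the order of t divides 62 < 124; not primitive.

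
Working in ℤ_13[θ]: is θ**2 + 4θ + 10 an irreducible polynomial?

Write f(θ) = θ**2 + 4θ + 10.
Check each element of ℤ_13 for a root: f(0)=10, f(1)=2, f(2)=9, f(3)=5, f(4)=3, f(5)=3, f(6)=5, f(7)=9, f(8)=2, f(9)=10, f(10)=7, f(11)=6, f(12)=7.
No roots. A degree-2 polynomial over a field with no linear factor is irreducible.

Yes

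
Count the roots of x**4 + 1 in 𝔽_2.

1

Write P(x) = x**4 + 1.
Evaluate at each of the 2 elements of 𝔽_2:
P(0) = 1; P(1) = 0 → root.
Roots: {1}.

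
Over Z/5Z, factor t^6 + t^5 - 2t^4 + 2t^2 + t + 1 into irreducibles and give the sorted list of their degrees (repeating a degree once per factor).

1, 1, 2, 2

Write f(t) = t^6 + t^5 - 2t^4 + 2t^2 + t + 1.
Roots in Z/5Z: f(0) = 1; f(1) = 4; f(2) = 0 → root; f(3) = 2; f(4) = 0 → root.
Linear factors from roots: (t - 2), (t + 1).
Complete factorization: f(t) = (t + 1)·(t - 2)·(t^2 - 2)·(t^2 + 2t - 1).
Factor degrees with multiplicity: 1 + 1 + 2 + 2 = 6.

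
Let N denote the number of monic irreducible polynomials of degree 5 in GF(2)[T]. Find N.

6

The number of monic irreducibles of degree 5 over GF(2) is (1/5)·Σ_{d∣5} μ(5/d) 2^d.
Divisors of 5: 1, 5; μ(5/d) for each: -1, 1.
Σ = − 2^1 + 2^5 = 30.
N = 30/5 = 6.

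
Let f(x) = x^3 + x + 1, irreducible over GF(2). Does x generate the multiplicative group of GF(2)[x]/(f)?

Yes

|GF(2^3)^×| = 2^3 − 1 = 7. Prime factorization: 7 = 7.
f is primitive ⇔ x has order 7 in GF(2)[x]/(f), i.e. x^(7/q) ≠ 1 for each prime q | 7.
x^(1) mod f = x.
None equal 1, so x has full order 7; f is primitive.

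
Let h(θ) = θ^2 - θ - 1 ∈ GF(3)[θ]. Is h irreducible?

Check for roots in GF(3): h(0) = 2; h(1) = 2; h(2) = 1.
No roots. A degree-2 polynomial over a field with no linear factor is irreducible.

Yes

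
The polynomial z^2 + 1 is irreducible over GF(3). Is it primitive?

No

Write f(z) = z^2 + 1.
|GF(3^2)^×| = 3^2 − 1 = 8. Prime factorization: 8 = 2^3.
f is primitive ⇔ z has order 8 in GF(3)[z]/(f), i.e. z^(8/q) ≠ 1 for each prime q | 8.
z^(4) mod f = 1
Since z^(4) = 1, the order of z divides 4 < 8; not primitive.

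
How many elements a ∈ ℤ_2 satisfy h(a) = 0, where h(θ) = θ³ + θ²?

Evaluate at each of the 2 elements of ℤ_2:
h(0) = 0 → root; h(1) = 0 → root.
Roots: {0, 1}.

2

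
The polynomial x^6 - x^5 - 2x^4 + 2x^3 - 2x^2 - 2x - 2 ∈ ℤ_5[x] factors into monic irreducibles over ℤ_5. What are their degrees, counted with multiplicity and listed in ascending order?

6

Write h(x) = x^6 - x^5 - 2x^4 + 2x^3 - 2x^2 - 2x - 2.
Roots in ℤ_5: h(0) = 3; h(1) = 4; h(2) = 2; h(3) = 2; h(4) = 1.
Complete factorization: h(x) = (x^6 - x^5 - 2x^4 + 2x^3 - 2x^2 - 2x - 2).
Factor degrees with multiplicity: 6 = 6.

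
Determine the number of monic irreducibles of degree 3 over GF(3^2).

Gauss's count: N_{9}(3) = (1/3) Σ_{d|3} μ(3/d)·9^d.
Divisors of 3: 1, 3; μ(3/d) for each: -1, 1.
Σ = − 9^1 + 9^3 = 720.
N = 720/3 = 240.

240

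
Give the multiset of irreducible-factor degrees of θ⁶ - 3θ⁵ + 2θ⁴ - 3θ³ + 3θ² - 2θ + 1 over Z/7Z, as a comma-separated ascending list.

3, 3

Write g(θ) = θ⁶ - 3θ⁵ + 2θ⁴ - 3θ³ + 3θ² - 2θ + 1.
Complete factorization: g(θ) = (θ³ - θ - 2)·(θ³ - 3θ² + 3θ + 3).
Factor degrees with multiplicity: 3 + 3 = 6.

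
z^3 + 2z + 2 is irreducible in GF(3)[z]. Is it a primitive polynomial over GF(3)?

Write f(z) = z^3 + 2z + 2.
|GF(3^3)^×| = 3^3 − 1 = 26. Prime factorization: 26 = 2·13.
f is primitive ⇔ z has order 26 in GF(3)[z]/(f), i.e. z^(26/q) ≠ 1 for each prime q | 26.
z^(13) mod f = 1
z^(2) mod f = z^2.
Since z^(13) = 1, the order of z divides 13 < 26; not primitive.

No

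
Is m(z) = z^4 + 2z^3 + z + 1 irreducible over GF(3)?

Check for roots in GF(3): m(0) = 1; m(1) = 2; m(2) = 2.
No roots, so no linear factors.
Monic irreducibles of degree 2 over GF(3): z^2 + 1, z^2 + z + 2, z^2 + 2z + 2.
None of them divide m (all give nonzero remainder).
No irreducible factor of degree ≤ 2 exists, so m is irreducible over GF(3).

Yes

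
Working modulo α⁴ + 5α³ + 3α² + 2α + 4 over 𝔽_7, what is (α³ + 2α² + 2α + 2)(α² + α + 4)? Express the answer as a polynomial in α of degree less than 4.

α^3 + 2α^2 + 3α + 2

Multiply in 𝔽_7[α]: (α³ + 2α² + 2α + 2)·(α² + α + 4) = α⁵ + 3α⁴ + α³ + 5α² + 3α + 1.
Reduce using α⁴ ≡ 2α³ + 4α² + 5α + 3 (mod α⁴ + 5α³ + 3α² + 2α + 4).
Reduced: α³ + 2α² + 3α + 2.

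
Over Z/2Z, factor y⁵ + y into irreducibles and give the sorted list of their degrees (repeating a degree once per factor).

Write f(y) = y⁵ + y.
Roots in Z/2Z: f(0) = 0 → root; f(1) = 0 → root.
Linear factors from roots: (y), (y + 1).
Complete factorization: f(y) = (y)·(y + 1)^4.
Factor degrees with multiplicity: 1 + 1 + 1 + 1 + 1 = 5.

1, 1, 1, 1, 1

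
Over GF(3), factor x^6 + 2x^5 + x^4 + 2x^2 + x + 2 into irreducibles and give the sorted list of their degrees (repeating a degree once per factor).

Write f(x) = x^6 + 2x^5 + x^4 + 2x^2 + x + 2.
Roots in GF(3): f(0) = 2; f(1) = 0 → root; f(2) = 0 → root.
Linear factors from roots: (x + 2), (x + 1).
Complete factorization: f(x) = (x + 2)·(x + 1)^3·(x^2 + 1).
Factor degrees with multiplicity: 1 + 1 + 1 + 1 + 2 = 6.

1, 1, 1, 1, 2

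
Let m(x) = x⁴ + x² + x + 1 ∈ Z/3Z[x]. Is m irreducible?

Check for roots in Z/3Z: m(0) = 1; m(1) = 1; m(2) = 2.
No roots, so no linear factors.
Monic irreducibles of degree 2 over GF(3): x² + 1, x² + x + 2, x² + 2x + 2.
None of them divide m (all give nonzero remainder).
No irreducible factor of degree ≤ 2 exists, so m is irreducible over GF(3).

Yes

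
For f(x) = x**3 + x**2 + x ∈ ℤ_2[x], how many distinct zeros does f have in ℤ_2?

Evaluate at each of the 2 elements of ℤ_2:
f(0) = 0 → root; f(1) = 1.
Roots: {0}.

1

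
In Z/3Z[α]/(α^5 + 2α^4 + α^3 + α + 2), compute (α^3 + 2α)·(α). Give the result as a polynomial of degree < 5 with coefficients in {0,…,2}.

Multiply in Z/3Z[α]: (α^3 + 2α)·(α) = α^4 + 2α^2.
Reduced: α^4 + 2α^2.

α^4 + 2α^2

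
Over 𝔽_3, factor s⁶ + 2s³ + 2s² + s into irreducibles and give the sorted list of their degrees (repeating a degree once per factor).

1, 1, 1, 1, 2

Write g(s) = s⁶ + 2s³ + 2s² + s.
Roots in 𝔽_3: g(0) = 0 → root; g(1) = 0 → root; g(2) = 0 → root.
Linear factors from roots: (s), (s + 2), (s + 1).
Complete factorization: g(s) = (s)·(s + 2)·(s + 1)^2·(s² + 2s + 2).
Factor degrees with multiplicity: 1 + 1 + 1 + 1 + 2 = 6.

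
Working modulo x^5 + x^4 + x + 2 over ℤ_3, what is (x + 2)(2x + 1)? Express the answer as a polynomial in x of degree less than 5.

Multiply in ℤ_3[x]: (x + 2)·(2x + 1) = 2x^2 + 2x + 2.
Reduced: 2x^2 + 2x + 2.

2x^2 + 2x + 2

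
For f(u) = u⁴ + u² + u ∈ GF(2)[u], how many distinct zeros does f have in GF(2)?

1

Evaluate at each of the 2 elements of GF(2):
f(0) = 0 → root; f(1) = 1.
Roots: {0}.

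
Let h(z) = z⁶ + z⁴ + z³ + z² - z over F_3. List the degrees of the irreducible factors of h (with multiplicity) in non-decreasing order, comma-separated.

1, 1, 1, 3

Roots in F_3: h(0) = 0 → root; h(1) = 0 → root; h(2) = 0 → root.
Linear factors from roots: (z), (z - 1), (z + 1).
Complete factorization: h(z) = (z)·(z + 1)·(z - 1)·(z³ - z + 1).
Factor degrees with multiplicity: 1 + 1 + 1 + 3 = 6.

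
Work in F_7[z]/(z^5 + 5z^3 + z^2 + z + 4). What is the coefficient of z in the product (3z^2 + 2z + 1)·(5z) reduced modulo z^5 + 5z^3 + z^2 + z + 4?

Multiply in F_7[z]: (3z^2 + 2z + 1)·(5z) = z^3 + 3z^2 + 5z.
Reduced: z^3 + 3z^2 + 5z.

5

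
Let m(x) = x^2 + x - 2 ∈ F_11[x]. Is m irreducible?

No

Check each element of F_11 for a root: m(0)=9, m(1)=0, m(2)=4, m(3)=10, m(4)=7, m(5)=6, m(6)=7, m(7)=10, m(8)=4, m(9)=0, m(10)=9.
m(1) = 0, so (x − 1) divides m(x); m is reducible.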